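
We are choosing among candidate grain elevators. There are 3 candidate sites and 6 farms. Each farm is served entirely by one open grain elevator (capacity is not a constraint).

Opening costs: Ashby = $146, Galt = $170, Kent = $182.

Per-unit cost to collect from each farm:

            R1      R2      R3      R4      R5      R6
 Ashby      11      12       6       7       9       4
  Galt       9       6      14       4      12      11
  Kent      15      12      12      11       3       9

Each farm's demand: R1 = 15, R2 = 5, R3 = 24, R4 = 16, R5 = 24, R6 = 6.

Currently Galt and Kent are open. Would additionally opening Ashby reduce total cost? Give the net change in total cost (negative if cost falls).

Yes — net change −28 (cost falls by 28).

Current service cost with {Galt, Kent}: 643.
Adding Ashby: each farm re-picks its cheapest; new service cost 469, saving 174.
Extra fixed cost: 146. Net change = 146 − 174 = -28.
(Totals: 995 → 967.)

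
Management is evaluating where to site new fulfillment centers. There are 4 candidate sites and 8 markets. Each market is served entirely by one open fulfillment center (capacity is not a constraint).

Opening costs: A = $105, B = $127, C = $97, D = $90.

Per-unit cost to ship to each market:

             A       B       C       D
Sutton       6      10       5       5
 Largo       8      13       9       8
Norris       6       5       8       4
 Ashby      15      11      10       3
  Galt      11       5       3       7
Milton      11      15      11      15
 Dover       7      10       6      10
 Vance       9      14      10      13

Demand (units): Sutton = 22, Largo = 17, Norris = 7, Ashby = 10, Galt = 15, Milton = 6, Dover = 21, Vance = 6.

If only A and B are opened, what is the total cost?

Each market is assigned to its cheapest site among the open ones.
{A, B}: Sutton→A 6·22=132, Largo→A 8·17=136, Norris→B 5·7=35, Ashby→B 11·10=110, Galt→B 5·15=75, Milton→A 11·6=66, Dover→A 7·21=147, Vance→A 9·6=54. Service 755; fixed 232; total 987.

Total cost: 987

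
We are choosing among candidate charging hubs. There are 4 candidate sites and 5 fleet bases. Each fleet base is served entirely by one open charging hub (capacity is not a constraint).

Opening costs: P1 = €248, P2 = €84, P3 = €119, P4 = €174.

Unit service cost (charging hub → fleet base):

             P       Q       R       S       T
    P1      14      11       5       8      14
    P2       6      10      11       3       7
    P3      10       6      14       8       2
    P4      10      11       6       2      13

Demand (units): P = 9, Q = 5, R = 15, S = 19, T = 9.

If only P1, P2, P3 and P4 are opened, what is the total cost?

Each fleet base is assigned to its cheapest site among the open ones.
{P1, P2, P3, P4}: P→P2 6·9=54, Q→P3 6·5=30, R→P1 5·15=75, S→P4 2·19=38, T→P3 2·9=18. Service 215; fixed 625; total 840.

Total cost: 840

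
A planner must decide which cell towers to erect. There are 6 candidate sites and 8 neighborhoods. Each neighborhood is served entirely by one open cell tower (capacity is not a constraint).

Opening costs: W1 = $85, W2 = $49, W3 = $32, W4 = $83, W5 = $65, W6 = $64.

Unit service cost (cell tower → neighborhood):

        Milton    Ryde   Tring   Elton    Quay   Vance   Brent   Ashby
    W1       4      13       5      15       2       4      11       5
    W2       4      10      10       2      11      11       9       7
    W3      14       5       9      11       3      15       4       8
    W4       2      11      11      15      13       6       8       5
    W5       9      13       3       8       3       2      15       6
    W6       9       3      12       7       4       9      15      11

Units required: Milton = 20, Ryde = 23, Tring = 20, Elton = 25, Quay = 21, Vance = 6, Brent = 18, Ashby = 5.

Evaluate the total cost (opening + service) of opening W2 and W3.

Each neighborhood is assigned to its cheapest site among the open ones.
{W2, W3}: Milton→W2 4·20=80, Ryde→W3 5·23=115, Tring→W3 9·20=180, Elton→W2 2·25=50, Quay→W3 3·21=63, Vance→W2 11·6=66, Brent→W3 4·18=72, Ashby→W2 7·5=35. Service 661; fixed 81; total 742.

Total cost: 742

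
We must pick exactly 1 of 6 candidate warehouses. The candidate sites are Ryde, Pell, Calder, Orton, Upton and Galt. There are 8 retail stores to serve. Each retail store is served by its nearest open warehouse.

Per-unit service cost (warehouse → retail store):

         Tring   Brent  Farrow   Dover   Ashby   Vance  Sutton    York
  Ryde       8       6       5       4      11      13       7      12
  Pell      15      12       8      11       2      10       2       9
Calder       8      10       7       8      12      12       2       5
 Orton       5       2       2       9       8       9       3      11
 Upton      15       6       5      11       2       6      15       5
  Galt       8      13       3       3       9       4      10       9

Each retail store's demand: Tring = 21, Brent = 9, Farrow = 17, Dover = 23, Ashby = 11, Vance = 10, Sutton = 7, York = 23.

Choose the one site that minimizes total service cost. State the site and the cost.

Choose Orton only; total service cost 816.

With exactly 1 open, each retail store uses its cheapest among the chosen.
{Orton}: Tring→Orton 5·21=105, Brent→Orton 2·9=18, Farrow→Orton 2·17=34, Dover→Orton 9·23=207, Ashby→Orton 8·11=88, Vance→Orton 9·10=90, Sutton→Orton 3·7=21, York→Orton 11·23=253. Service cost 816.
{Galt}: service cost 821
{Calder}: service cost 942
Among all 6 size-1 choices, {Orton} is lowest.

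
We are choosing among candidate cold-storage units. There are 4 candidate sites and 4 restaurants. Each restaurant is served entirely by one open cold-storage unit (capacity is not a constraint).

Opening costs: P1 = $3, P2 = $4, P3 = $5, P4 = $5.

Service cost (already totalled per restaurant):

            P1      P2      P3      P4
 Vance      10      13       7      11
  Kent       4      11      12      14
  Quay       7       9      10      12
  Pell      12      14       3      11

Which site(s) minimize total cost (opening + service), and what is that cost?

Open P1 and P3; minimum total cost 29.

For any fixed open set, each restaurant goes to its cheapest open site; total = fixed + service.
{P1, P3}: Vance→P3 7, Kent→P1 4, Quay→P1 7, Pell→P3 3. Service 21; fixed 8; total 29.
{P1, P2, P3}: service 21 + fixed 12 = 33
{P1, P3, P4}: service 21 + fixed 13 = 34
{P1, P2, P3, P4}: service 21 + fixed 17 = 38
(All 15 nonempty subsets were checked; P1 and P3 is lowest.)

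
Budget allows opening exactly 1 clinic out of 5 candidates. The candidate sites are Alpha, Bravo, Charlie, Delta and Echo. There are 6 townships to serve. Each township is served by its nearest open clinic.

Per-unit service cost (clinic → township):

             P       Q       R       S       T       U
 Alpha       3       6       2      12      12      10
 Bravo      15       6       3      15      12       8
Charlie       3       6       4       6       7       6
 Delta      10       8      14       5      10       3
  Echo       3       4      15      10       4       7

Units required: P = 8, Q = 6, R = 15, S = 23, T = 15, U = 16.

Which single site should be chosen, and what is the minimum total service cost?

Choose Charlie only; total service cost 459.

With exactly 1 open, each township uses its cheapest among the chosen.
{Charlie}: P→Charlie 3·8=24, Q→Charlie 6·6=36, R→Charlie 4·15=60, S→Charlie 6·23=138, T→Charlie 7·15=105, U→Charlie 6·16=96. Service cost 459.
{Delta}: service cost 651
{Echo}: service cost 675
Among all 5 size-1 choices, {Charlie} is lowest.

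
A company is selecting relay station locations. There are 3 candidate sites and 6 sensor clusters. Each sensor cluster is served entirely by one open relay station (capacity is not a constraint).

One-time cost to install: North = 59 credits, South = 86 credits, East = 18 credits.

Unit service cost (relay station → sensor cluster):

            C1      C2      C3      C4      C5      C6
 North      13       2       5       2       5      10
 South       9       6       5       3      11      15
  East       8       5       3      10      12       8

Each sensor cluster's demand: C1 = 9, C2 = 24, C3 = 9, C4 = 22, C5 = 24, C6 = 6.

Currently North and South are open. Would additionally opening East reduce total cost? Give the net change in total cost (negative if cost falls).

Yes — net change −21 (cost falls by 21).

Current service cost with {North, South}: 398.
Adding East: each sensor cluster re-picks its cheapest; new service cost 359, saving 39.
Extra fixed cost: 18. Net change = 18 − 39 = -21.
(Totals: 543 → 522.)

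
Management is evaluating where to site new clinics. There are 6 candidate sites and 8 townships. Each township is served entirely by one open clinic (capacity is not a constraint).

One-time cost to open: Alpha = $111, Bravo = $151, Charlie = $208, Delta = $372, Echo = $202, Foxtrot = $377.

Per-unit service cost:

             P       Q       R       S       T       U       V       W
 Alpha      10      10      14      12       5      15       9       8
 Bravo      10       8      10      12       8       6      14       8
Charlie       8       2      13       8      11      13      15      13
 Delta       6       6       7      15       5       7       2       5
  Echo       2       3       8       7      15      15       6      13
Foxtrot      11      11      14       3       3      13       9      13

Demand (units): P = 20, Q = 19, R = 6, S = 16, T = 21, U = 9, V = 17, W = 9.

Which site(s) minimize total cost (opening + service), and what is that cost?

For any fixed open set, each township goes to its cheapest open site; total = fixed + service.
{Alpha, Echo}: P→Echo 2·20=40, Q→Echo 3·19=57, R→Echo 8·6=48, S→Echo 7·16=112, T→Alpha 5·21=105, U→Alpha 15·9=135, V→Echo 6·17=102, W→Alpha 8·9=72. Service 671; fixed 313; total 984.
{Bravo, Echo}: P→Echo 2·20=40, Q→Echo 3·19=57, R→Echo 8·6=48, S→Echo 7·16=112, T→Bravo 8·21=168, U→Bravo 6·9=54, V→Echo 6·17=102, W→Bravo 8·9=72. Service 653; fixed 353; total 1006.
{Alpha, Bravo, Echo}: P→Echo 2·20=40, Q→Echo 3·19=57, R→Echo 8·6=48, S→Echo 7·16=112, T→Alpha 5·21=105, U→Bravo 6·9=54, V→Echo 6·17=102, W→Alpha 8·9=72. Service 590; fixed 464; total 1054.
{Alpha, Bravo, Charlie, Delta, Echo, Foxtrot}: P→Echo 2·20=40, Q→Charlie 2·19=38, R→Delta 7·6=42, S→Foxtrot 3·16=48, T→Foxtrot 3·21=63, U→Bravo 6·9=54, V→Delta 2·17=34, W→Delta 5·9=45. Service 364; fixed 1421; total 1785.
No other subset beats 984.

Open Alpha and Echo; minimum total cost 984.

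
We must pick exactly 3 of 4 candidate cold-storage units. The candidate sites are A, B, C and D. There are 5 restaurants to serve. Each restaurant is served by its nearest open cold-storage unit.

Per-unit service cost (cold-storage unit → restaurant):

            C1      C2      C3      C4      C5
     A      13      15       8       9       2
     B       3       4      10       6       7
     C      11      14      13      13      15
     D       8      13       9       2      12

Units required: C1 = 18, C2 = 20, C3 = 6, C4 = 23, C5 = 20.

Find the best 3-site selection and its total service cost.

Choose A, B and D; total service cost 268.

With exactly 3 open, each restaurant uses its cheapest among the chosen.
{A, B, D}: C1→B 3·18=54, C2→B 4·20=80, C3→A 8·6=48, C4→D 2·23=46, C5→A 2·20=40. Service cost 268.
{A, B, C}: service cost 360
{B, C, D}: service cost 374
Among all 4 size-3 choices, {A, B, D} is lowest.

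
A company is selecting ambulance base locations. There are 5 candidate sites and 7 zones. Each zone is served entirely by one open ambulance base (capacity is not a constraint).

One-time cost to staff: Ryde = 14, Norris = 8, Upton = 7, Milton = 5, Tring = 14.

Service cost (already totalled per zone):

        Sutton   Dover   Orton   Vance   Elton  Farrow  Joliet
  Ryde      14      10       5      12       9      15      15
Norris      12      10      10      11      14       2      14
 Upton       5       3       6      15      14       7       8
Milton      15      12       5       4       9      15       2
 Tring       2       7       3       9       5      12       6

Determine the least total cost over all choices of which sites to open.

For any fixed open set, each zone goes to its cheapest open site; total = fixed + service.
{Upton, Milton}: Sutton→Upton 5, Dover→Upton 3, Orton→Milton 5, Vance→Milton 4, Elton→Milton 9, Farrow→Upton 7, Joliet→Milton 2. Service 35; fixed 12; total 47.
{Norris, Upton, Milton}: service 30 + fixed 20 = 50
{Norris, Milton, Tring}: service 25 + fixed 27 = 52
{Ryde, Norris, Upton, Milton, Tring}: service 21 + fixed 48 = 69
No other subset beats 47.

Minimum total cost: 47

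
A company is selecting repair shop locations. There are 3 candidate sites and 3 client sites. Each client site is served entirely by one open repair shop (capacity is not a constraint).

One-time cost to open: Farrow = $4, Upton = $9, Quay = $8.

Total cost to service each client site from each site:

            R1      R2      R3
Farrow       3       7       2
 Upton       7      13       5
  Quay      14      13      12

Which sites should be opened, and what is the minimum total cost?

For any fixed open set, each client site goes to its cheapest open site; total = fixed + service.
{Farrow}: R1→Farrow 3, R2→Farrow 7, R3→Farrow 2. Service 12; fixed 4; total 16.
{Farrow, Quay}: service 12 + fixed 12 = 24
{Farrow, Upton}: service 12 + fixed 13 = 25
{Farrow, Upton, Quay}: service 12 + fixed 21 = 33
No other subset beats 16.

Open Farrow only; minimum total cost 16.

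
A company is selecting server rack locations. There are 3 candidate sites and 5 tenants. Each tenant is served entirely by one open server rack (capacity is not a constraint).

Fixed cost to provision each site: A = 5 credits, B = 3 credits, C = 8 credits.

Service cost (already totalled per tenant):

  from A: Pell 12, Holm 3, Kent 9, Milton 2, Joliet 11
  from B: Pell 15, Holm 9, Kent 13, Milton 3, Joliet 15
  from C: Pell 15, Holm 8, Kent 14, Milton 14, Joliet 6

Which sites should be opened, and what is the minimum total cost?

For any fixed open set, each tenant goes to its cheapest open site; total = fixed + service.
{A}: Pell→A 12, Holm→A 3, Kent→A 9, Milton→A 2, Joliet→A 11. Service 37; fixed 5; total 42.
{A, B}: service 37 + fixed 8 = 45
{A, C}: service 32 + fixed 13 = 45
{A, B, C}: Pell→A 12, Holm→A 3, Kent→A 9, Milton→A 2, Joliet→C 6. Service 32; fixed 16; total 48.
No other subset beats 42.

Open A only; minimum total cost 42.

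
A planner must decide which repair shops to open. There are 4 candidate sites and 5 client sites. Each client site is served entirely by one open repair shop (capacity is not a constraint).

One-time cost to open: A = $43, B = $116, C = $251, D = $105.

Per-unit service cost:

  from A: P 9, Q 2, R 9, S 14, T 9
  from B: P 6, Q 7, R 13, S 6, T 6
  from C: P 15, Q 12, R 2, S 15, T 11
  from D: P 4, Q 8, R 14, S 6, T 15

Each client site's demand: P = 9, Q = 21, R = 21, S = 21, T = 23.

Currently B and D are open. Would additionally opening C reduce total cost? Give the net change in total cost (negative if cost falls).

No — net change +20 (cost rises by 20).

Current service cost with {B, D}: 720.
Adding C: each client site re-picks its cheapest; new service cost 489, saving 231.
Extra fixed cost: 251. Net change = 251 − 231 = 20.
(Totals: 941 → 961.)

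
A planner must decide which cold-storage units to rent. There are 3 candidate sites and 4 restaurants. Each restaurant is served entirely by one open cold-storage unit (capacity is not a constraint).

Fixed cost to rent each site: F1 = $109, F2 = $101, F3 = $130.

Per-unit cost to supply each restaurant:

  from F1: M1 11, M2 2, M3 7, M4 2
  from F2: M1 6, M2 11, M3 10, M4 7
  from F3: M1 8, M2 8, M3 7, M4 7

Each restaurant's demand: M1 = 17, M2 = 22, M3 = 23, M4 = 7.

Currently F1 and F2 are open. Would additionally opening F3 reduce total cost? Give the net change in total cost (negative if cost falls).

No — net change +130 (cost rises by 130).

Current service cost with {F1, F2}: 321.
Adding F3: each restaurant re-picks its cheapest; new service cost 321, saving 0.
Extra fixed cost: 130. Net change = 130 − 0 = 130.
(Totals: 531 → 661.)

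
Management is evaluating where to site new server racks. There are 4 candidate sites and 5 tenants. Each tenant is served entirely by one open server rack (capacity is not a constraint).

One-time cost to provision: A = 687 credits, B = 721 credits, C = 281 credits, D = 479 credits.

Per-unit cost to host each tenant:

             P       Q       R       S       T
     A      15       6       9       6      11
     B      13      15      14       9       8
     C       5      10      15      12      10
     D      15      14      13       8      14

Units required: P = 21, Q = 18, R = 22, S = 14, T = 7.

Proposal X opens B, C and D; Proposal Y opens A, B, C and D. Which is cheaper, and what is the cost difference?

Proposal X: {B, C, D}: P→C 5·21=105, Q→C 10·18=180, R→D 13·22=286, S→D 8·14=112, T→B 8·7=56. Service 739; fixed 1481; total 2220.
Proposal Y: {A, B, C, D}: P→C 5·21=105, Q→A 6·18=108, R→A 9·22=198, S→A 6·14=84, T→B 8·7=56. Service 551; fixed 2168; total 2719.
Difference: |2220 − 2719| = 499.

Proposal X is cheaper by 499.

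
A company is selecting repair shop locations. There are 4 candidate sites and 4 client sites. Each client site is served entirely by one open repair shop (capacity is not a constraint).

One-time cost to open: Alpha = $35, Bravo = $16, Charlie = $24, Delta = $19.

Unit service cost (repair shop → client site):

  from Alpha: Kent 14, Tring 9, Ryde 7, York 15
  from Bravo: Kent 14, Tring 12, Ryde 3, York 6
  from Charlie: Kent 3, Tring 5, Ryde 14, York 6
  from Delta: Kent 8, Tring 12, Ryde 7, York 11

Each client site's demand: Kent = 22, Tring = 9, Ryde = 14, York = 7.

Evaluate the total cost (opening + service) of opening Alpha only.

Each client site is assigned to its cheapest site among the open ones.
{Alpha}: Kent→Alpha 14·22=308, Tring→Alpha 9·9=81, Ryde→Alpha 7·14=98, York→Alpha 15·7=105. Service 592; fixed 35; total 627.

Total cost: 627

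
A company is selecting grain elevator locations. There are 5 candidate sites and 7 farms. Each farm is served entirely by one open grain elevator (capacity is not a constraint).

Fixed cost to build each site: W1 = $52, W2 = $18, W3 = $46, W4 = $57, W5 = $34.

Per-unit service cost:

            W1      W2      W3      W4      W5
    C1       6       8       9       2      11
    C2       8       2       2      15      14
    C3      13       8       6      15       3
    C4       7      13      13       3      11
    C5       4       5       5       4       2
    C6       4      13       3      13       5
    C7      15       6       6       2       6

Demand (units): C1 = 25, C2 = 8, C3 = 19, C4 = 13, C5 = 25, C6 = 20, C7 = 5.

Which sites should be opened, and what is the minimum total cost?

Open W3, W4 and W5; minimum total cost 419.

For any fixed open set, each farm goes to its cheapest open site; total = fixed + service.
{W3, W4, W5}: C1→W4 2·25=50, C2→W3 2·8=16, C3→W5 3·19=57, C4→W4 3·13=39, C5→W5 2·25=50, C6→W3 3·20=60, C7→W4 2·5=10. Service 282; fixed 137; total 419.
{W2, W4, W5}: service 322 + fixed 109 = 431
{W2, W3, W4, W5}: service 282 + fixed 155 = 437
{W1, W2, W3, W4, W5}: service 282 + fixed 207 = 489
No other subset beats 419.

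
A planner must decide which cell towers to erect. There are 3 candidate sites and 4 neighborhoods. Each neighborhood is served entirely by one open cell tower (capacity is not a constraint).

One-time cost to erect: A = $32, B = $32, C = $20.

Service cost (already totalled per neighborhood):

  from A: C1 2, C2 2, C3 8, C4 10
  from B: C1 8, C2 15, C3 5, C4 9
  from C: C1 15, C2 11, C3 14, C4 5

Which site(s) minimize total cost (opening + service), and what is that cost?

For any fixed open set, each neighborhood goes to its cheapest open site; total = fixed + service.
{A}: C1→A 2, C2→A 2, C3→A 8, C4→A 10. Service 22; fixed 32; total 54.
{C}: service 45 + fixed 20 = 65
{A, C}: C1→A 2, C2→A 2, C3→A 8, C4→C 5. Service 17; fixed 52; total 69.
{A, B, C}: C1→A 2, C2→A 2, C3→B 5, C4→C 5. Service 14; fixed 84; total 98.
No other subset beats 54.

Open A only; minimum total cost 54.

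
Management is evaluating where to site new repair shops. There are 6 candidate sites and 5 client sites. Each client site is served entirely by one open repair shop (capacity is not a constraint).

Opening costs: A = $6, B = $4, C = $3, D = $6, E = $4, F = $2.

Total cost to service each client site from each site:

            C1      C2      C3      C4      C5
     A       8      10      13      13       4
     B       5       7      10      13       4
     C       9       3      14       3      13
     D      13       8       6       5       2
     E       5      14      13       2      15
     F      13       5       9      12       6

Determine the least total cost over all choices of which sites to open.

Minimum total cost: 31

For any fixed open set, each client site goes to its cheapest open site; total = fixed + service.
{C, D, E}: C1→E 5, C2→C 3, C3→D 6, C4→E 2, C5→D 2. Service 18; fixed 13; total 31.
{B, C}: service 25 + fixed 7 = 32
{B, C, D}: service 19 + fixed 13 = 32
{A, B, C, D, E, F}: service 18 + fixed 25 = 43
No other subset beats 31.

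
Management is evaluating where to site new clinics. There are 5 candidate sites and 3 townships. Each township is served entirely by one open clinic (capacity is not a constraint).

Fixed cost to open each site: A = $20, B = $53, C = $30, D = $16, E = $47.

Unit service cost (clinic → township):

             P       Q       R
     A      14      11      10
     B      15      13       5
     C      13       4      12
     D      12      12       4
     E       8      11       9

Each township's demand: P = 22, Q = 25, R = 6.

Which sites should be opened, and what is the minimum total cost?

For any fixed open set, each township goes to its cheapest open site; total = fixed + service.
{C, D, E}: P→E 8·22=176, Q→C 4·25=100, R→D 4·6=24. Service 300; fixed 93; total 393.
{C, E}: service 330 + fixed 77 = 407
{A, C, D, E}: P→E 8·22=176, Q→C 4·25=100, R→D 4·6=24. Service 300; fixed 113; total 413.
{A, B, C, D, E}: P→E 8·22=176, Q→C 4·25=100, R→D 4·6=24. Service 300; fixed 166; total 466.
No other subset beats 393.

Open C, D and E; minimum total cost 393.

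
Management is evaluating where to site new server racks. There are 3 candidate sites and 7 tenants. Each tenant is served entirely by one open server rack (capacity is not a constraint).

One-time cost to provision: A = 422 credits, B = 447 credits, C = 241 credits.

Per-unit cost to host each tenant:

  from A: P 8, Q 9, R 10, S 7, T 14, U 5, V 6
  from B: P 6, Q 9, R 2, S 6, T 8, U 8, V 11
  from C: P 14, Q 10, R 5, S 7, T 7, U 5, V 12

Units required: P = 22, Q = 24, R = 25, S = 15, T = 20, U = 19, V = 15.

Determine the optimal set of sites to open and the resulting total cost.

Open B only; minimum total cost 1412.

For any fixed open set, each tenant goes to its cheapest open site; total = fixed + service.
{B}: P→B 6·22=132, Q→B 9·24=216, R→B 2·25=50, S→B 6·15=90, T→B 8·20=160, U→B 8·19=152, V→B 11·15=165. Service 965; fixed 447; total 1412.
{C}: P→C 14·22=308, Q→C 10·24=240, R→C 5·25=125, S→C 7·15=105, T→C 7·20=140, U→C 5·19=95, V→C 12·15=180. Service 1193; fixed 241; total 1434.
{B, C}: P→B 6·22=132, Q→B 9·24=216, R→B 2·25=50, S→B 6·15=90, T→C 7·20=140, U→C 5·19=95, V→B 11·15=165. Service 888; fixed 688; total 1576.
{A, B, C}: service 813 + fixed 1110 = 1923
(All 7 nonempty subsets were checked; B only is lowest.)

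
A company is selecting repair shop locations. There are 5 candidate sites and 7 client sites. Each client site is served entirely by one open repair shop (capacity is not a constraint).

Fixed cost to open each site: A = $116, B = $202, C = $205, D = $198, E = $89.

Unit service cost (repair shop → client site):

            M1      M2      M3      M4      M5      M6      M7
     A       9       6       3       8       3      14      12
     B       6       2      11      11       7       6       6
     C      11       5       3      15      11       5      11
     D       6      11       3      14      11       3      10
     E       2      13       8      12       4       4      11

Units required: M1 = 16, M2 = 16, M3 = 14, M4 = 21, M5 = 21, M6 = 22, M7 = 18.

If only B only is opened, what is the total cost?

Each client site is assigned to its cheapest site among the open ones.
{B}: M1→B 6·16=96, M2→B 2·16=32, M3→B 11·14=154, M4→B 11·21=231, M5→B 7·21=147, M6→B 6·22=132, M7→B 6·18=108. Service 900; fixed 202; total 1102.

Total cost: 1102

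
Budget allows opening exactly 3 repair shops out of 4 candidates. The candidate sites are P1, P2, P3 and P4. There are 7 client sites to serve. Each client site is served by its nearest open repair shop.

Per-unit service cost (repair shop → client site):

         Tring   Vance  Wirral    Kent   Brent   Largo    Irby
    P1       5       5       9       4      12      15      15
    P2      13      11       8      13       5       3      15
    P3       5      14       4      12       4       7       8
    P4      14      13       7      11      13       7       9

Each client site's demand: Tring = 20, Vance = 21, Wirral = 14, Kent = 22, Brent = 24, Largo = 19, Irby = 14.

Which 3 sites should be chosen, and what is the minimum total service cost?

Choose P1, P2 and P3; total service cost 614.

With exactly 3 open, each client site uses its cheapest among the chosen.
{P1, P2, P3}: Tring→P1 5·20=100, Vance→P1 5·21=105, Wirral→P3 4·14=56, Kent→P1 4·22=88, Brent→P3 4·24=96, Largo→P2 3·19=57, Irby→P3 8·14=112. Service cost 614.
{P1, P3, P4}: service cost 690
{P1, P2, P4}: service cost 694
Among all 4 size-3 choices, {P1, P2, P3} is lowest.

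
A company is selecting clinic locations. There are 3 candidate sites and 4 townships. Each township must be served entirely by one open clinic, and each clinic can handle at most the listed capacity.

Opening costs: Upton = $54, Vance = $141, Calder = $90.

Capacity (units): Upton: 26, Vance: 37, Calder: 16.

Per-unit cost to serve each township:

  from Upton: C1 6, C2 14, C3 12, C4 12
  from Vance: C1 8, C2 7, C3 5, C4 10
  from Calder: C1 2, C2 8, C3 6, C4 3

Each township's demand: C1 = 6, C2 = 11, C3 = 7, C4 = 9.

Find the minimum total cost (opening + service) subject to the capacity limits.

Open {Vance, Calder}: C1→Calder 2·6=12, C2→Vance 7·11=77, C3→Vance 5·7=35, C4→Calder 3·9=27.
Loads: Vance carries 18/37, Calder carries 15/16. Service 151; fixed 231; total 382.
Next best feasible plan costs 391.

Minimum total cost: 382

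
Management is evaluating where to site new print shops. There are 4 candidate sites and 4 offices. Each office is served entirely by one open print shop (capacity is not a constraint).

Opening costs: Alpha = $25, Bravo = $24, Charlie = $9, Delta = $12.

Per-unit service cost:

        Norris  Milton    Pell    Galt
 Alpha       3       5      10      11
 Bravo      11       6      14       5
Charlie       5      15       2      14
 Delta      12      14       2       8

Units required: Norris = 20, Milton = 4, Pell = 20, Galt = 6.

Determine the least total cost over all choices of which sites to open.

Minimum total cost: 205

For any fixed open set, each office goes to its cheapest open site; total = fixed + service.
{Alpha, Delta}: Norris→Alpha 3·20=60, Milton→Alpha 5·4=20, Pell→Delta 2·20=40, Galt→Delta 8·6=48. Service 168; fixed 37; total 205.
{Alpha, Bravo, Charlie}: Norris→Alpha 3·20=60, Milton→Alpha 5·4=20, Pell→Charlie 2·20=40, Galt→Bravo 5·6=30. Service 150; fixed 58; total 208.
{Alpha, Bravo, Delta}: Norris→Alpha 3·20=60, Milton→Alpha 5·4=20, Pell→Delta 2·20=40, Galt→Bravo 5·6=30. Service 150; fixed 61; total 211.
{Alpha, Bravo, Charlie, Delta}: service 150 + fixed 70 = 220
No other subset beats 205.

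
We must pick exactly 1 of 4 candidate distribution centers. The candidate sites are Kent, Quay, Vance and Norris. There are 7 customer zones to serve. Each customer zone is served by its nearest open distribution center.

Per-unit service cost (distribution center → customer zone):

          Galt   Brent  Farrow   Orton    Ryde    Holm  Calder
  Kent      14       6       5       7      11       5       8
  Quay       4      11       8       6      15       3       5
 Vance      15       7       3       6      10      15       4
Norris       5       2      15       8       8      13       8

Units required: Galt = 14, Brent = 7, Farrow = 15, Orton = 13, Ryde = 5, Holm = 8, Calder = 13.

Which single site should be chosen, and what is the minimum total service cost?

Choose Quay only; total service cost 495.

With exactly 1 open, each customer zone uses its cheapest among the chosen.
{Quay}: Galt→Quay 4·14=56, Brent→Quay 11·7=77, Farrow→Quay 8·15=120, Orton→Quay 6·13=78, Ryde→Quay 15·5=75, Holm→Quay 3·8=24, Calder→Quay 5·13=65. Service cost 495.
{Kent}: service cost 603
{Vance}: service cost 604
Among all 4 size-1 choices, {Quay} is lowest.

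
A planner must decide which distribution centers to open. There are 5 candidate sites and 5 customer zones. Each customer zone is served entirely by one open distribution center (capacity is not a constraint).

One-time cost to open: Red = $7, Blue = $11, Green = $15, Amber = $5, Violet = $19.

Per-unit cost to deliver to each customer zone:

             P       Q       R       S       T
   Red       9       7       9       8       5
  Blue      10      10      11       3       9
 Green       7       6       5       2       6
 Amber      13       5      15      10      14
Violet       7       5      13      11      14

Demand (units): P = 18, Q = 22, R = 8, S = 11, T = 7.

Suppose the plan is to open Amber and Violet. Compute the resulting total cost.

Total cost: 572

Each customer zone is assigned to its cheapest site among the open ones.
{Amber, Violet}: P→Violet 7·18=126, Q→Amber 5·22=110, R→Violet 13·8=104, S→Amber 10·11=110, T→Amber 14·7=98. Service 548; fixed 24; total 572.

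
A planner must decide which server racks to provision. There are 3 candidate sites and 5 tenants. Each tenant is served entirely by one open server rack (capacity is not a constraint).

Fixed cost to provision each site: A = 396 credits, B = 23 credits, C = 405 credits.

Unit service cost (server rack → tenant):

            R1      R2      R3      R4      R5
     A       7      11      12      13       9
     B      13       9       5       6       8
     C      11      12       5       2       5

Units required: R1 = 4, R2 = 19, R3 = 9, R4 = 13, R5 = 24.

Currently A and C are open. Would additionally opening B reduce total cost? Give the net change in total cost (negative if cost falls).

Yes — net change −15 (cost falls by 15).

Current service cost with {A, C}: 428.
Adding B: each tenant re-picks its cheapest; new service cost 390, saving 38.
Extra fixed cost: 23. Net change = 23 − 38 = -15.
(Totals: 1229 → 1214.)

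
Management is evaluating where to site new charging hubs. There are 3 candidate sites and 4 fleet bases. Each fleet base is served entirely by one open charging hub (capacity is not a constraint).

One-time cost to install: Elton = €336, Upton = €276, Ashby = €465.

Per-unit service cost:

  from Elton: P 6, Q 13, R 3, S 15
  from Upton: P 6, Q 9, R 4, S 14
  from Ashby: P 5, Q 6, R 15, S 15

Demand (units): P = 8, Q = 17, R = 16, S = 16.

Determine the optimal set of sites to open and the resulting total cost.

For any fixed open set, each fleet base goes to its cheapest open site; total = fixed + service.
{Upton}: P→Upton 6·8=48, Q→Upton 9·17=153, R→Upton 4·16=64, S→Upton 14·16=224. Service 489; fixed 276; total 765.
{Elton}: P→Elton 6·8=48, Q→Elton 13·17=221, R→Elton 3·16=48, S→Elton 15·16=240. Service 557; fixed 336; total 893.
{Elton, Upton}: P→Elton 6·8=48, Q→Upton 9·17=153, R→Elton 3·16=48, S→Upton 14·16=224. Service 473; fixed 612; total 1085.
{Elton, Upton, Ashby}: P→Ashby 5·8=40, Q→Ashby 6·17=102, R→Elton 3·16=48, S→Upton 14·16=224. Service 414; fixed 1077; total 1491.
No other subset beats 765.

Open Upton only; minimum total cost 765.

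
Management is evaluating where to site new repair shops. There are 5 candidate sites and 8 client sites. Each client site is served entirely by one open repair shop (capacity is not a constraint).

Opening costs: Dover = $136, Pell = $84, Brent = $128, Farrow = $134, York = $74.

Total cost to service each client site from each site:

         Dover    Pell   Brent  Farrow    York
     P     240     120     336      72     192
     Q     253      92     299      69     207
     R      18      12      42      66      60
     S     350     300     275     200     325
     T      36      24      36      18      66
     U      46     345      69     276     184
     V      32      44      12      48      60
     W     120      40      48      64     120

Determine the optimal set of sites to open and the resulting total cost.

Open Dover and Farrow; minimum total cost 789.

For any fixed open set, each client site goes to its cheapest open site; total = fixed + service.
{Dover, Farrow}: P→Farrow 72, Q→Farrow 69, R→Dover 18, S→Farrow 200, T→Farrow 18, U→Dover 46, V→Dover 32, W→Farrow 64. Service 519; fixed 270; total 789.
{Brent, Farrow}: P→Farrow 72, Q→Farrow 69, R→Brent 42, S→Farrow 200, T→Farrow 18, U→Brent 69, V→Brent 12, W→Brent 48. Service 530; fixed 262; total 792.
{Pell, Brent, Farrow}: P→Farrow 72, Q→Farrow 69, R→Pell 12, S→Farrow 200, T→Farrow 18, U→Brent 69, V→Brent 12, W→Pell 40. Service 492; fixed 346; total 838.
{Dover, Pell, Brent, Farrow, York}: service 469 + fixed 556 = 1025
No other subset beats 789.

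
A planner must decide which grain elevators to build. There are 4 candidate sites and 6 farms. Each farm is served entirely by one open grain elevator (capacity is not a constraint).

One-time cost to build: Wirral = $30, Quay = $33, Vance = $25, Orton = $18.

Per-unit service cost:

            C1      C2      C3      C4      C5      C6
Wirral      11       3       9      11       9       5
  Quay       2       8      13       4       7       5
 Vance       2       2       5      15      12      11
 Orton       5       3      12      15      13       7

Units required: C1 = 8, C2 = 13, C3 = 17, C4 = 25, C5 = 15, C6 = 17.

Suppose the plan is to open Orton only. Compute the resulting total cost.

Total cost: 990

Each farm is assigned to its cheapest site among the open ones.
{Orton}: C1→Orton 5·8=40, C2→Orton 3·13=39, C3→Orton 12·17=204, C4→Orton 15·25=375, C5→Orton 13·15=195, C6→Orton 7·17=119. Service 972; fixed 18; total 990.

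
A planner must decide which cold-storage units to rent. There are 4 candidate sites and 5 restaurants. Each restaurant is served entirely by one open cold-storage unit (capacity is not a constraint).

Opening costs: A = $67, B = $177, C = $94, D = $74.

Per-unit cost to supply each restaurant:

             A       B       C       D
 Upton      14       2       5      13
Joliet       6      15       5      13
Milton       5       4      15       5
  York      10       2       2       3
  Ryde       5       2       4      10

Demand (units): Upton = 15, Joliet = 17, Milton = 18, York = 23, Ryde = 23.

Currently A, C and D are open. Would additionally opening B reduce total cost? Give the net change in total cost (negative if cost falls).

No — net change +68 (cost rises by 68).

Current service cost with {A, C, D}: 388.
Adding B: each restaurant re-picks its cheapest; new service cost 279, saving 109.
Extra fixed cost: 177. Net change = 177 − 109 = 68.
(Totals: 623 → 691.)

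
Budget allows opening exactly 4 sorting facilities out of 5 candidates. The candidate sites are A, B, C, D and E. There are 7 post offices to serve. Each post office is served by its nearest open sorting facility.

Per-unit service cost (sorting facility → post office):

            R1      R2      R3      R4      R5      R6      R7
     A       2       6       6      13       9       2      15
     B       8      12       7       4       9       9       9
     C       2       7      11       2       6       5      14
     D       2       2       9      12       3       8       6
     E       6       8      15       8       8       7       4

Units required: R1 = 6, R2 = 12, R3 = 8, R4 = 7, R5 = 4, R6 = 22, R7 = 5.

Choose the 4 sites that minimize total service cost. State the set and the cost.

With exactly 4 open, each post office uses its cheapest among the chosen.
{A, C, D, E}: R1→A 2·6=12, R2→D 2·12=24, R3→A 6·8=48, R4→C 2·7=14, R5→D 3·4=12, R6→A 2·22=44, R7→E 4·5=20. Service cost 174.
{A, B, C, D}: service cost 184
{A, B, D, E}: service cost 188
Among all 5 size-4 choices, {A, C, D, E} is lowest.

Choose A, C, D and E; total service cost 174.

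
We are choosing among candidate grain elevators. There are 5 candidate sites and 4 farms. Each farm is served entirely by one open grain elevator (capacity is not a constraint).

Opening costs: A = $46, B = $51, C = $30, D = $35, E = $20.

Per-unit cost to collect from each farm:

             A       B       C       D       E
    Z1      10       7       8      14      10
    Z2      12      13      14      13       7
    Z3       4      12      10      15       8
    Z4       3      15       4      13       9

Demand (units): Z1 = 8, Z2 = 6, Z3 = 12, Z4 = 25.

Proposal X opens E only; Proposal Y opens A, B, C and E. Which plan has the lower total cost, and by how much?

Proposal Y is cheaper by 95.

Proposal X: {E}: Z1→E 10·8=80, Z2→E 7·6=42, Z3→E 8·12=96, Z4→E 9·25=225. Service 443; fixed 20; total 463.
Proposal Y: {A, B, C, E}: Z1→B 7·8=56, Z2→E 7·6=42, Z3→A 4·12=48, Z4→A 3·25=75. Service 221; fixed 147; total 368.
Difference: |463 − 368| = 95.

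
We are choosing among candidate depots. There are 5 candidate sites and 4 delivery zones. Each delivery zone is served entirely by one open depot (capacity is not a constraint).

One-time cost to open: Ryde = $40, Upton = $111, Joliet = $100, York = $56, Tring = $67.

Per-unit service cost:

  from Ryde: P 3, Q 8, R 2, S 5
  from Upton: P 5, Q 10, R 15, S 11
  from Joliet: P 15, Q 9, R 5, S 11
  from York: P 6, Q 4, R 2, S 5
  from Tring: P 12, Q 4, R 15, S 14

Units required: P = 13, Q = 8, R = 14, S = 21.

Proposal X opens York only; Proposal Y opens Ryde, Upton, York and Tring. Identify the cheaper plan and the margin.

Proposal X is cheaper by 179.

Proposal X: {York}: P→York 6·13=78, Q→York 4·8=32, R→York 2·14=28, S→York 5·21=105. Service 243; fixed 56; total 299.
Proposal Y: {Ryde, Upton, York, Tring}: P→Ryde 3·13=39, Q→York 4·8=32, R→Ryde 2·14=28, S→Ryde 5·21=105. Service 204; fixed 274; total 478.
Difference: |299 − 478| = 179.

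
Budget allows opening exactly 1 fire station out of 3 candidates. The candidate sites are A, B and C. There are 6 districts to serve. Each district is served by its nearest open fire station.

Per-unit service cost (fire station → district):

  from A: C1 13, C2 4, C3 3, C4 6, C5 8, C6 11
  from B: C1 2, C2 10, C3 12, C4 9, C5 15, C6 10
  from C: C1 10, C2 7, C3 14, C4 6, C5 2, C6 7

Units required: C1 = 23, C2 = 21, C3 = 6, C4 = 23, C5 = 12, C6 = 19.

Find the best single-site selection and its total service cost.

With exactly 1 open, each district uses its cheapest among the chosen.
{C}: C1→C 10·23=230, C2→C 7·21=147, C3→C 14·6=84, C4→C 6·23=138, C5→C 2·12=24, C6→C 7·19=133. Service cost 756.
{A}: service cost 844
{B}: service cost 905
Among all 3 size-1 choices, {C} is lowest.

Choose C only; total service cost 756.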